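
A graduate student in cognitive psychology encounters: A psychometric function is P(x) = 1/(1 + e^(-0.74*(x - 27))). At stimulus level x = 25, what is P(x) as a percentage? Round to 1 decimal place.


P(x) = 1/(1 + e^(-0.74*(25 - 27)))
Exponent = -0.74 * -2 = 1.48
e^(1.48) = 4.392946
P = 1/(1 + 4.392946) = 0.185427
Percentage = 18.5


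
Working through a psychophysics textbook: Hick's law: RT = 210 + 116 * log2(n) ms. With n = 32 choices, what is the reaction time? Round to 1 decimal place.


RT = 210 + 116 * log2(32)
log2(32) = 5.0
RT = 210 + 116 * 5.0
= 210 + 580.0
= 790.0 ms


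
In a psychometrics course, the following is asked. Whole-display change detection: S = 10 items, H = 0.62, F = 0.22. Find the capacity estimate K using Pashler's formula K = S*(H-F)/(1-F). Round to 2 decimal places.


K = S * (H - F) / (1 - F)
H - F = 0.4
1 - F = 0.78
K = 10 * 0.4 / 0.78
= 5.13


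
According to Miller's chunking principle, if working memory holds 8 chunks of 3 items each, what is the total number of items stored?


Total items = chunks * items_per_chunk
= 8 * 3
= 24


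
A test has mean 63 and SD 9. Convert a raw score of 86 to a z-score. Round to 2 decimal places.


z = (X - mu) / sigma
= (86 - 63) / 9
= 23 / 9
= 2.56


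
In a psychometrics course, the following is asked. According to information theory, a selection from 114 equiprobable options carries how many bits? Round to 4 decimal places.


H = log2(n)
H = log2(114)
= 6.8329


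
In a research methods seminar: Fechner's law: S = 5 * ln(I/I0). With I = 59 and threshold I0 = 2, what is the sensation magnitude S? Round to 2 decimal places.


S = 5 * ln(59/2)
I/I0 = 29.5
ln(29.5) = 3.3844
S = 5 * 3.3844
= 16.92


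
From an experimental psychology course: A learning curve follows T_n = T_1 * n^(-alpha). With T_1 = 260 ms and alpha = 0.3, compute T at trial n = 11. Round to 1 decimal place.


T_n = 260 * 11^(-0.3)
11^(-0.3) = 0.48706
T_n = 260 * 0.48706
= 126.6 ms


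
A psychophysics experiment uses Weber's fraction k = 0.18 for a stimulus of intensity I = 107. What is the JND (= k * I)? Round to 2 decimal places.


JND = k * I
JND = 0.18 * 107
= 19.26


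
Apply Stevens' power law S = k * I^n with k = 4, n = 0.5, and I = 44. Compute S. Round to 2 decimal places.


S = 4 * 44^0.5
44^0.5 = 6.6332
S = 4 * 6.6332
= 26.53


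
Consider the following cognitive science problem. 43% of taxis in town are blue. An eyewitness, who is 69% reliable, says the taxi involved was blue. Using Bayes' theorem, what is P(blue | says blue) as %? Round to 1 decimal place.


P(blue | says blue) = P(says blue | blue)*P(blue) / [P(says blue | blue)*P(blue) + P(says blue | not blue)*P(not blue)]
Numerator = 0.69 * 0.43 = 0.2967
False identification = 0.31 * 0.57 = 0.1767
P = 0.2967 / (0.2967 + 0.1767)
= 0.2967 / 0.4734
As percentage = 62.7


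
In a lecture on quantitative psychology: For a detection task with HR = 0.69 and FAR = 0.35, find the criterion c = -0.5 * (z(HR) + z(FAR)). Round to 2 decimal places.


c = -0.5 * (z(HR) + z(FAR))
z(0.69) = 0.4959
z(0.35) = -0.3853
c = -0.5 * (0.4959 + -0.3853)
= -0.5 * 0.1106
= -0.06


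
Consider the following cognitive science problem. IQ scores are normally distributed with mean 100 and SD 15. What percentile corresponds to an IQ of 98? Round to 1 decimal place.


z = (IQ - mean) / SD
z = (98 - 100) / 15 = -0.1333
Percentile = Phi(-0.1333) * 100
Phi(-0.1333) = 0.446978
= 44.7


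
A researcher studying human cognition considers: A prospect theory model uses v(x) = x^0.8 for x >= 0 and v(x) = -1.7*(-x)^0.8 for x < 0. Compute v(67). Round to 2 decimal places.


Since x = 67 >= 0, use v(x) = x^0.8
67^0.8 = 28.8975
v(67) = 28.90


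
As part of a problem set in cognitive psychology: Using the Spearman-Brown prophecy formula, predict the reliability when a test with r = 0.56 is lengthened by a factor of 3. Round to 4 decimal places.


r_new = n*r / (1 + (n-1)*r)
Numerator = 3 * 0.56 = 1.68
Denominator = 1 + 2 * 0.56 = 2.12
r_new = 1.68 / 2.12
= 0.7925


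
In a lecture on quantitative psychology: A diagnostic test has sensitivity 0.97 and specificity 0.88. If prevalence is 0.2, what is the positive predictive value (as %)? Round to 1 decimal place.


PPV = (sens * prev) / (sens * prev + (1-spec) * (1-prev))
Numerator = 0.97 * 0.2 = 0.194
P(positive and no disease) = (1 - spec) * (1 - prev) = (1 - 0.88) * (1 - 0.2) = 0.096
Denominator = 0.194 + 0.096 = 0.29
PPV = 0.194 / 0.29 = 0.668966
As percentage = 66.9


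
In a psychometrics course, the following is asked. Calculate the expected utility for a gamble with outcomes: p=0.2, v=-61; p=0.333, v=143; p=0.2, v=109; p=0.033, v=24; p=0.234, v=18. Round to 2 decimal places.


EU = sum(p_i * v_i)
0.2 * -61 = -12.2
0.333 * 143 = 47.619
0.2 * 109 = 21.8
0.033 * 24 = 0.792
0.234 * 18 = 4.212
EU = -12.2 + 47.619 + 21.8 + 0.792 + 4.212
= 62.22


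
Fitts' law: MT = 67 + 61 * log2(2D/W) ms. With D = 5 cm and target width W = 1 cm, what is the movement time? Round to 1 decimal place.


MT = 67 + 61 * log2(2*5/1)
2D/W = 10.0
log2(10.0) = 3.3219
MT = 67 + 61 * 3.3219
= 269.6 ms


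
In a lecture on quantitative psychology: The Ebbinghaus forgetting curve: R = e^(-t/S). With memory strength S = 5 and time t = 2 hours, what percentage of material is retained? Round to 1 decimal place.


R = e^(-t/S)
-t/S = -2/5 = -0.4
R = e^(-0.4) = 0.67032
Percentage = 0.67032 * 100
= 67.0


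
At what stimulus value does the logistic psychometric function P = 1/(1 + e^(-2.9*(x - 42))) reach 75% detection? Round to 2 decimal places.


At P = 0.75: 0.75 = 1/(1 + e^(-k*(x-x0)))
Solving: e^(-k*(x-x0)) = 1/3
x = x0 + ln(3)/k
ln(3) = 1.0986
x = 42 + 1.0986/2.9
= 42 + 0.3788
= 42.38


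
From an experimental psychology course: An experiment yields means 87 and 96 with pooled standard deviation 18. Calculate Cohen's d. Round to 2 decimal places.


Cohen's d = (M1 - M2) / S_pooled
= (87 - 96) / 18
= -9 / 18
= -0.50


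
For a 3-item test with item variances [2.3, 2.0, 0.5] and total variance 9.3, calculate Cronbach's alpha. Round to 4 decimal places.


alpha = (k/(k-1)) * (1 - sum(s_i^2)/s_total^2)
sum(item variances) = 4.8
k/(k-1) = 3/2 = 1.5
1 - 4.8/9.3 = 1 - 0.516129 = 0.483871
alpha = 1.5 * 0.483871
= 0.7258


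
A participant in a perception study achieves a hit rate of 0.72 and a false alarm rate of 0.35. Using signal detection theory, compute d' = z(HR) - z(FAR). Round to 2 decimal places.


d' = z(HR) - z(FAR)
z(0.72) = 0.5828
z(0.35) = -0.3853
d' = 0.5828 - -0.3853
= 0.97


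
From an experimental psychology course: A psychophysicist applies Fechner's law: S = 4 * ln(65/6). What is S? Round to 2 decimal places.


S = 4 * ln(65/6)
I/I0 = 10.833333
ln(10.833333) = 2.3826
S = 4 * 2.3826
= 9.53


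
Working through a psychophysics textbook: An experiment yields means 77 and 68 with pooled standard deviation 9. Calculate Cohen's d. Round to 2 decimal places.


Cohen's d = (M1 - M2) / S_pooled
= (77 - 68) / 9
= 9 / 9
= 1.00


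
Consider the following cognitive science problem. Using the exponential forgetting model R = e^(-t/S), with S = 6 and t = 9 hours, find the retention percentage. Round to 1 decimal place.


R = e^(-t/S)
-t/S = -9/6 = -1.5
R = e^(-1.5) = 0.22313
Percentage = 0.22313 * 100
= 22.3


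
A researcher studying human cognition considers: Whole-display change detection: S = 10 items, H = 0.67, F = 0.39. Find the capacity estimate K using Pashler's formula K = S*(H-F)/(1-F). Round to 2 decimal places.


K = S * (H - F) / (1 - F)
H - F = 0.28
1 - F = 0.61
K = 10 * 0.28 / 0.61
= 4.59


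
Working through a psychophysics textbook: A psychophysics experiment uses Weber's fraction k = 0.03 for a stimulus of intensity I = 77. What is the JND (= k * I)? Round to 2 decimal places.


JND = k * I
JND = 0.03 * 77
= 2.31


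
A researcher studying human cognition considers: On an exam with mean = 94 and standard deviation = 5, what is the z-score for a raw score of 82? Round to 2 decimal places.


z = (X - mu) / sigma
= (82 - 94) / 5
= -12 / 5
= -2.40


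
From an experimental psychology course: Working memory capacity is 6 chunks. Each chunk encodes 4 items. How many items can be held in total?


Total items = chunks * items_per_chunk
= 6 * 4
= 24


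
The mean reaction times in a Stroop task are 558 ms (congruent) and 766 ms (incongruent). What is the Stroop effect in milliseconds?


Stroop effect = RT(incongruent) - RT(congruent)
= 766 - 558
= 208 ms


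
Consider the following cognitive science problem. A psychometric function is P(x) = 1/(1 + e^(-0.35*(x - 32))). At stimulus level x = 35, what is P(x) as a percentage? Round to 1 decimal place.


P(x) = 1/(1 + e^(-0.35*(35 - 32)))
Exponent = -0.35 * 3 = -1.05
e^(-1.05) = 0.349938
P = 1/(1 + 0.349938) = 0.740775
Percentage = 74.1


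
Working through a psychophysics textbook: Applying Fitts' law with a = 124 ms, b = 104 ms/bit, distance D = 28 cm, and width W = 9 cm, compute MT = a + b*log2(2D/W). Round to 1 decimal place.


MT = 124 + 104 * log2(2*28/9)
2D/W = 6.222222
log2(6.222222) = 2.6374
MT = 124 + 104 * 2.6374
= 398.3 ms


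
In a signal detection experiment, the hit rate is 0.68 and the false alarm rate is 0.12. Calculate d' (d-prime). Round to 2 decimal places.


d' = z(HR) - z(FAR)
z(0.68) = 0.4677
z(0.12) = -1.175
d' = 0.4677 - -1.175
= 1.64


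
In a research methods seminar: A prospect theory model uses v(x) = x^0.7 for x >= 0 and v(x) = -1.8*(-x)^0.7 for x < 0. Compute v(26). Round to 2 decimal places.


Since x = 26 >= 0, use v(x) = x^0.7
26^0.7 = 9.7832
v(26) = 9.78


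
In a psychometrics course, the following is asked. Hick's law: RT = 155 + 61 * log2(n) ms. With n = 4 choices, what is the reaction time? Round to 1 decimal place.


RT = 155 + 61 * log2(4)
log2(4) = 2.0
RT = 155 + 61 * 2.0
= 155 + 122.0
= 277.0 ms


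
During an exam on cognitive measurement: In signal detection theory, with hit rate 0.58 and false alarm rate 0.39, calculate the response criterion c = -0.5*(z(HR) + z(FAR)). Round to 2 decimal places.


c = -0.5 * (z(HR) + z(FAR))
z(0.58) = 0.2019
z(0.39) = -0.2793
c = -0.5 * (0.2019 + -0.2793)
= -0.5 * -0.0774
= 0.04


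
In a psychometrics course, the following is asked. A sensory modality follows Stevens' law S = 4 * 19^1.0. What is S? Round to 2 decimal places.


S = 4 * 19^1.0
19^1.0 = 19.0
S = 4 * 19.0
= 76.00


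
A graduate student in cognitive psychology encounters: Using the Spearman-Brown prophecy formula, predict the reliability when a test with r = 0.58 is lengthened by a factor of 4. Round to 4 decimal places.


r_new = n*r / (1 + (n-1)*r)
Numerator = 4 * 0.58 = 2.32
Denominator = 1 + 3 * 0.58 = 2.74
r_new = 2.32 / 2.74
= 0.8467


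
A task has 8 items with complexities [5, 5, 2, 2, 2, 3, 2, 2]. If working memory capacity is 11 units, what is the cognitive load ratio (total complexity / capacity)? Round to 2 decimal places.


Total complexity = 5 + 5 + 2 + 2 + 2 + 3 + 2 + 2 = 23
Load = total / capacity = 23 / 11
= 2.09


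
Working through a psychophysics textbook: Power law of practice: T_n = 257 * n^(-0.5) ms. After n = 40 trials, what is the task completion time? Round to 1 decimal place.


T_n = 257 * 40^(-0.5)
40^(-0.5) = 0.158114
T_n = 257 * 0.158114
= 40.6 ms


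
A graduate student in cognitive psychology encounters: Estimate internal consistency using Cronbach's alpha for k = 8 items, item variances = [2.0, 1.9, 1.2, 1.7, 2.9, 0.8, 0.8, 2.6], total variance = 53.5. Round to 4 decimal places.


alpha = (k/(k-1)) * (1 - sum(s_i^2)/s_total^2)
sum(item variances) = 13.9
k/(k-1) = 8/7 = 1.142857
1 - 13.9/53.5 = 1 - 0.259813 = 0.740187
alpha = 1.142857 * 0.740187
= 0.8459


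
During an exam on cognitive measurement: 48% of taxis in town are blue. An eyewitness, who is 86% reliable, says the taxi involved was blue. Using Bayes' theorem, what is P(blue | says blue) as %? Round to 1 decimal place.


P(blue | says blue) = P(says blue | blue)*P(blue) / [P(says blue | blue)*P(blue) + P(says blue | not blue)*P(not blue)]
Numerator = 0.86 * 0.48 = 0.4128
False identification = 0.14 * 0.52 = 0.0728
P = 0.4128 / (0.4128 + 0.0728)
= 0.4128 / 0.4856
As percentage = 85.0


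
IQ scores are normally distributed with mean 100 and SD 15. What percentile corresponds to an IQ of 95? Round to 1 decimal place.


z = (IQ - mean) / SD
z = (95 - 100) / 15 = -0.3333
Percentile = Phi(-0.3333) * 100
Phi(-0.3333) = 0.369454
= 36.9


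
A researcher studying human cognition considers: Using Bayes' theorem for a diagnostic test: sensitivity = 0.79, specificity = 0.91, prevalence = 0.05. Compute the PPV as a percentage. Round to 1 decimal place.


PPV = (sens * prev) / (sens * prev + (1-spec) * (1-prev))
Numerator = 0.79 * 0.05 = 0.0395
P(positive and no disease) = (1 - spec) * (1 - prev) = (1 - 0.91) * (1 - 0.05) = 0.0855
Denominator = 0.0395 + 0.0855 = 0.125
PPV = 0.0395 / 0.125 = 0.316
As percentage = 31.6


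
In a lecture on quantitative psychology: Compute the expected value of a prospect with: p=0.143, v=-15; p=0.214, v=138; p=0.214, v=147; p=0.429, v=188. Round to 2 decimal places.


EU = sum(p_i * v_i)
0.143 * -15 = -2.145
0.214 * 138 = 29.532
0.214 * 147 = 31.458
0.429 * 188 = 80.652
EU = -2.145 + 29.532 + 31.458 + 80.652
= 139.50


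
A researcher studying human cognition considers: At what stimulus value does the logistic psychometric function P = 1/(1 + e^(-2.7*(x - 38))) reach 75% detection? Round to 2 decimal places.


At P = 0.75: 0.75 = 1/(1 + e^(-k*(x-x0)))
Solving: e^(-k*(x-x0)) = 1/3
x = x0 + ln(3)/k
ln(3) = 1.0986
x = 38 + 1.0986/2.7
= 38 + 0.4069
= 38.41


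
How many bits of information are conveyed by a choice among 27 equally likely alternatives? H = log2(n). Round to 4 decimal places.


H = log2(n)
H = log2(27)
= 4.7549


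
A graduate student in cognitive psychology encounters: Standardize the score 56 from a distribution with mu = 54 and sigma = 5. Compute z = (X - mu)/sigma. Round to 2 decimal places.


z = (X - mu) / sigma
= (56 - 54) / 5
= 2 / 5
= 0.40


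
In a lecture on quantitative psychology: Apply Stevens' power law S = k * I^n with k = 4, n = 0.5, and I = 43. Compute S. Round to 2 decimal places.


S = 4 * 43^0.5
43^0.5 = 6.5574
S = 4 * 6.5574
= 26.23


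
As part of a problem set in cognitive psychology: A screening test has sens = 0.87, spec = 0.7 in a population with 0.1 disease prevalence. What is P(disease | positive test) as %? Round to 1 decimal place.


PPV = (sens * prev) / (sens * prev + (1-spec) * (1-prev))
Numerator = 0.87 * 0.1 = 0.087
P(positive and no disease) = (1 - spec) * (1 - prev) = (1 - 0.7) * (1 - 0.1) = 0.27
Denominator = 0.087 + 0.27 = 0.357
PPV = 0.087 / 0.357 = 0.243697
As percentage = 24.4


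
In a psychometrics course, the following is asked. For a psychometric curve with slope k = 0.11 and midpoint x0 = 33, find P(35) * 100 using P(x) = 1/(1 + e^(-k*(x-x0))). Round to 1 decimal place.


P(x) = 1/(1 + e^(-0.11*(35 - 33)))
Exponent = -0.11 * 2 = -0.22
e^(-0.22) = 0.802519
P = 1/(1 + 0.802519) = 0.554779
Percentage = 55.5


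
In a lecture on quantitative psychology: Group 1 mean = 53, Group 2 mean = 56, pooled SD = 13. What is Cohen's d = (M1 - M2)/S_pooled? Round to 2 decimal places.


Cohen's d = (M1 - M2) / S_pooled
= (53 - 56) / 13
= -3 / 13
= -0.23


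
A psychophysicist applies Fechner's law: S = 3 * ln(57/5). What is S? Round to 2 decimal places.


S = 3 * ln(57/5)
I/I0 = 11.4
ln(11.4) = 2.4336
S = 3 * 2.4336
= 7.30


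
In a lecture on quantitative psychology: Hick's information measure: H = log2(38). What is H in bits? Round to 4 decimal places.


H = log2(n)
H = log2(38)
= 5.2479


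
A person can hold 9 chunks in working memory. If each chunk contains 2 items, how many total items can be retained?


Total items = chunks * items_per_chunk
= 9 * 2
= 18


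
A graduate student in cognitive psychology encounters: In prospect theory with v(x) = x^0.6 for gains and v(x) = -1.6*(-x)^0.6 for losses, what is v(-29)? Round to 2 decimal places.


Since x = -29 < 0, use v(x) = -lambda*(-x)^alpha
(-x) = 29
29^0.6 = 7.5412
v(-29) = -1.6 * 7.5412
= -12.07


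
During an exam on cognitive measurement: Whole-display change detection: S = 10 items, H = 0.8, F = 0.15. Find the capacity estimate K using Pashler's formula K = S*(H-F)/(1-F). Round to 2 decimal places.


K = S * (H - F) / (1 - F)
H - F = 0.65
1 - F = 0.85
K = 10 * 0.65 / 0.85
= 7.65


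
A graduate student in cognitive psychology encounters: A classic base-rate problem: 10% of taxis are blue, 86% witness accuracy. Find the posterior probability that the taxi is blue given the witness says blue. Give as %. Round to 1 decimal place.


P(blue | says blue) = P(says blue | blue)*P(blue) / [P(says blue | blue)*P(blue) + P(says blue | not blue)*P(not blue)]
Numerator = 0.86 * 0.1 = 0.086
False identification = 0.14 * 0.9 = 0.126
P = 0.086 / (0.086 + 0.126)
= 0.086 / 0.212
As percentage = 40.6


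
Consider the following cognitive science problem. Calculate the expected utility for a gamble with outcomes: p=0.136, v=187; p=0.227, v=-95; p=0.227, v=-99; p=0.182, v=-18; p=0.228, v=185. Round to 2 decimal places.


EU = sum(p_i * v_i)
0.136 * 187 = 25.432
0.227 * -95 = -21.565
0.227 * -99 = -22.473
0.182 * -18 = -3.276
0.228 * 185 = 42.18
EU = 25.432 + -21.565 + -22.473 + -3.276 + 42.18
= 20.30


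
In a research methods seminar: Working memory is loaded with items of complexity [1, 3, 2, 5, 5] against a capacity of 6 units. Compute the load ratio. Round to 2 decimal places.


Total complexity = 1 + 3 + 2 + 5 + 5 = 16
Load = total / capacity = 16 / 6
= 2.67


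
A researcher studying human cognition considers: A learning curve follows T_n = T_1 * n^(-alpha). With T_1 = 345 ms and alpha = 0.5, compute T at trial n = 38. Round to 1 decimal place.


T_n = 345 * 38^(-0.5)
38^(-0.5) = 0.162221
T_n = 345 * 0.162221
= 56.0 ms


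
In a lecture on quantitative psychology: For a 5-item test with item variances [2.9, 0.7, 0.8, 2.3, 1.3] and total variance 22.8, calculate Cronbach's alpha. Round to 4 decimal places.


alpha = (k/(k-1)) * (1 - sum(s_i^2)/s_total^2)
sum(item variances) = 8.0
k/(k-1) = 5/4 = 1.25
1 - 8.0/22.8 = 1 - 0.350877 = 0.649123
alpha = 1.25 * 0.649123
= 0.8114


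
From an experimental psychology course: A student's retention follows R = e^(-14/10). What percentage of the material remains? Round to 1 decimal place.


R = e^(-t/S)
-t/S = -14/10 = -1.4
R = e^(-1.4) = 0.246597
Percentage = 0.246597 * 100
= 24.7


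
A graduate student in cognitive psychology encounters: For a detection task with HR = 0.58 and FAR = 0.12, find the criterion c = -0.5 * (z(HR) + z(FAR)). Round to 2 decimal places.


c = -0.5 * (z(HR) + z(FAR))
z(0.58) = 0.2019
z(0.12) = -1.175
c = -0.5 * (0.2019 + -1.175)
= -0.5 * -0.9731
= 0.49


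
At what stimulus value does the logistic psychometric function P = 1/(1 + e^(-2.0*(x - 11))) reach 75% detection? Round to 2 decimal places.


At P = 0.75: 0.75 = 1/(1 + e^(-k*(x-x0)))
Solving: e^(-k*(x-x0)) = 1/3
x = x0 + ln(3)/k
ln(3) = 1.0986
x = 11 + 1.0986/2.0
= 11 + 0.5493
= 11.55


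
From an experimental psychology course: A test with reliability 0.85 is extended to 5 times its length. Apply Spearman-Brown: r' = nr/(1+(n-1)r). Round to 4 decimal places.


r_new = n*r / (1 + (n-1)*r)
Numerator = 5 * 0.85 = 4.25
Denominator = 1 + 4 * 0.85 = 4.4
r_new = 4.25 / 4.4
= 0.9659


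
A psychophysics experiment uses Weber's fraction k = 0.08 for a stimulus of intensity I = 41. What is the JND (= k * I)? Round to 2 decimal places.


JND = k * I
JND = 0.08 * 41
= 3.28


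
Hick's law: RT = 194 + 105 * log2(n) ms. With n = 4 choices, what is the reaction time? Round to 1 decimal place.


RT = 194 + 105 * log2(4)
log2(4) = 2.0
RT = 194 + 105 * 2.0
= 194 + 210.0
= 404.0 ms


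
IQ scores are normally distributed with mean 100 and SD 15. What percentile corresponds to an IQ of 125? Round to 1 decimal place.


z = (IQ - mean) / SD
z = (125 - 100) / 15 = 1.6667
Percentile = Phi(1.6667) * 100
Phi(1.6667) = 0.952213
= 95.2


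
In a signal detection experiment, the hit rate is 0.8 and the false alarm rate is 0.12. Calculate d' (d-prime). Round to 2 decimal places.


d' = z(HR) - z(FAR)
z(0.8) = 0.8416
z(0.12) = -1.175
d' = 0.8416 - -1.175
= 2.02


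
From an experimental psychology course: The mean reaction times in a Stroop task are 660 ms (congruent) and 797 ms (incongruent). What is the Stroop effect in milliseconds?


Stroop effect = RT(incongruent) - RT(congruent)
= 797 - 660
= 137 ms


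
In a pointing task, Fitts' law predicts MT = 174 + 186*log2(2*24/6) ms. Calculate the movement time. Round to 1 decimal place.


MT = 174 + 186 * log2(2*24/6)
2D/W = 8.0
log2(8.0) = 3.0
MT = 174 + 186 * 3.0
= 732.0 ms


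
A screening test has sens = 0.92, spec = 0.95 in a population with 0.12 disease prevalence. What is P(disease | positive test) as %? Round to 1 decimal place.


PPV = (sens * prev) / (sens * prev + (1-spec) * (1-prev))
Numerator = 0.92 * 0.12 = 0.1104
P(positive and no disease) = (1 - spec) * (1 - prev) = (1 - 0.95) * (1 - 0.12) = 0.044
Denominator = 0.1104 + 0.044 = 0.1544
PPV = 0.1104 / 0.1544 = 0.715026
As percentage = 71.5


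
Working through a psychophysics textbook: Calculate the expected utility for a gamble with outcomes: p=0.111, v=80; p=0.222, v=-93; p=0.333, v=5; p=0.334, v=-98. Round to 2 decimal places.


EU = sum(p_i * v_i)
0.111 * 80 = 8.88
0.222 * -93 = -20.646
0.333 * 5 = 1.665
0.334 * -98 = -32.732
EU = 8.88 + -20.646 + 1.665 + -32.732
= -42.83


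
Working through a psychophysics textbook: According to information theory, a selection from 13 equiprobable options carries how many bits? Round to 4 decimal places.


H = log2(n)
H = log2(13)
= 3.7004


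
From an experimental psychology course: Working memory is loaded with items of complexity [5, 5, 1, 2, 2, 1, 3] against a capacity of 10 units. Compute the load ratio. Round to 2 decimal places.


Total complexity = 5 + 5 + 1 + 2 + 2 + 1 + 3 = 19
Load = total / capacity = 19 / 10
= 1.90


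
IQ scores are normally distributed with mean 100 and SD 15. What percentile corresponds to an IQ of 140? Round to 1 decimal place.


z = (IQ - mean) / SD
z = (140 - 100) / 15 = 2.6667
Percentile = Phi(2.6667) * 100
Phi(2.6667) = 0.99617
= 99.6


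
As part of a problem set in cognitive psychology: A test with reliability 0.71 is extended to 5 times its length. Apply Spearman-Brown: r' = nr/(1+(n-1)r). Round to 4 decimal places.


r_new = n*r / (1 + (n-1)*r)
Numerator = 5 * 0.71 = 3.55
Denominator = 1 + 4 * 0.71 = 3.84
r_new = 3.55 / 3.84
= 0.9245


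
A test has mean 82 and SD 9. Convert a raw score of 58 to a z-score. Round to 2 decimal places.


z = (X - mu) / sigma
= (58 - 82) / 9
= -24 / 9
= -2.67


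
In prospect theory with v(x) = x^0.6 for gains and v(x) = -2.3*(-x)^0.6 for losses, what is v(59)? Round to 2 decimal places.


Since x = 59 >= 0, use v(x) = x^0.6
59^0.6 = 11.5481
v(59) = 11.55


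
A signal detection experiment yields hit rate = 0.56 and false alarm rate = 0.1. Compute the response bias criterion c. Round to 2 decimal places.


c = -0.5 * (z(HR) + z(FAR))
z(0.56) = 0.151
z(0.1) = -1.2816
c = -0.5 * (0.151 + -1.2816)
= -0.5 * -1.1306
= 0.57


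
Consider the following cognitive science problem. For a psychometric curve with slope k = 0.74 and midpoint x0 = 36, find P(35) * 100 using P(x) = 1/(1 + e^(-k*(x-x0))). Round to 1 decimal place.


P(x) = 1/(1 + e^(-0.74*(35 - 36)))
Exponent = -0.74 * -1 = 0.74
e^(0.74) = 2.095936
P = 1/(1 + 2.095936) = 0.323004
Percentage = 32.3


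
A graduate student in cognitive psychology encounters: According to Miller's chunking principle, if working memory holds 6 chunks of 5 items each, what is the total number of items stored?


Total items = chunks * items_per_chunk
= 6 * 5
= 30


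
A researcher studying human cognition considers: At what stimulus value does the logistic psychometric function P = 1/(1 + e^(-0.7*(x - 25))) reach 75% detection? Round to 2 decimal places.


At P = 0.75: 0.75 = 1/(1 + e^(-k*(x-x0)))
Solving: e^(-k*(x-x0)) = 1/3
x = x0 + ln(3)/k
ln(3) = 1.0986
x = 25 + 1.0986/0.7
= 25 + 1.5694
= 26.57


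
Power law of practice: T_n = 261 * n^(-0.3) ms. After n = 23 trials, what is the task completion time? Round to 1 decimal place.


T_n = 261 * 23^(-0.3)
23^(-0.3) = 0.390375
T_n = 261 * 0.390375
= 101.9 ms


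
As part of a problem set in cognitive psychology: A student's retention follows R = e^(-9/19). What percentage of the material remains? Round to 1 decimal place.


R = e^(-t/S)
-t/S = -9/19 = -0.473684
R = e^(-0.473684) = 0.622704
Percentage = 0.622704 * 100
= 62.3


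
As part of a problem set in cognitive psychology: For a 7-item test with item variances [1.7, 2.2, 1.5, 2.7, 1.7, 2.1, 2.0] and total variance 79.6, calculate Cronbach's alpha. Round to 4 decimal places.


alpha = (k/(k-1)) * (1 - sum(s_i^2)/s_total^2)
sum(item variances) = 13.9
k/(k-1) = 7/6 = 1.166667
1 - 13.9/79.6 = 1 - 0.174623 = 0.825377
alpha = 1.166667 * 0.825377
= 0.9629


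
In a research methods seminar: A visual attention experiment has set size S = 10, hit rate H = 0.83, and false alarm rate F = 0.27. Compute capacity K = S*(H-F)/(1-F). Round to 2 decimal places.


K = S * (H - F) / (1 - F)
H - F = 0.56
1 - F = 0.73
K = 10 * 0.56 / 0.73
= 7.67


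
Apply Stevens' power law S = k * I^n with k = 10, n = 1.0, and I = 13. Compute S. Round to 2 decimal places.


S = 10 * 13^1.0
13^1.0 = 13.0
S = 10 * 13.0
= 130.00


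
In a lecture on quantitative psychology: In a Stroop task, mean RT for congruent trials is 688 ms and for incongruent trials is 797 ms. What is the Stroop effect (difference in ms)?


Stroop effect = RT(incongruent) - RT(congruent)
= 797 - 688
= 109 ms


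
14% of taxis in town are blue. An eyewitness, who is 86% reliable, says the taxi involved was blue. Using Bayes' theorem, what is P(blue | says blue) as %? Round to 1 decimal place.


P(blue | says blue) = P(says blue | blue)*P(blue) / [P(says blue | blue)*P(blue) + P(says blue | not blue)*P(not blue)]
Numerator = 0.86 * 0.14 = 0.1204
False identification = 0.14 * 0.86 = 0.1204
P = 0.1204 / (0.1204 + 0.1204)
= 0.1204 / 0.2408
As percentage = 50.0


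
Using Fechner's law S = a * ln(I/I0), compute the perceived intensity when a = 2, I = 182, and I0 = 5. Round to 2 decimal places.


S = 2 * ln(182/5)
I/I0 = 36.4
ln(36.4) = 3.5946
S = 2 * 3.5946
= 7.19


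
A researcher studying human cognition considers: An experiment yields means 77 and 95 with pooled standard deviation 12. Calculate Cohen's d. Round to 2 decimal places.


Cohen's d = (M1 - M2) / S_pooled
= (77 - 95) / 12
= -18 / 12
= -1.50


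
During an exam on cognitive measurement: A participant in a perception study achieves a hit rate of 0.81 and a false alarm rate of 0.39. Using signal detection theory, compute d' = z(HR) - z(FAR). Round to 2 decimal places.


d' = z(HR) - z(FAR)
z(0.81) = 0.8779
z(0.39) = -0.2793
d' = 0.8779 - -0.2793
= 1.16


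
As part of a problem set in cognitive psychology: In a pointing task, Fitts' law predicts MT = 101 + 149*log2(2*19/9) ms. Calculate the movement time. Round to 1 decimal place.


MT = 101 + 149 * log2(2*19/9)
2D/W = 4.222222
log2(4.222222) = 2.078
MT = 101 + 149 * 2.078
= 410.6 ms


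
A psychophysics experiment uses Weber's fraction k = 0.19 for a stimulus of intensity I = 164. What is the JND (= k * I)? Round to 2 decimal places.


JND = k * I
JND = 0.19 * 164
= 31.16


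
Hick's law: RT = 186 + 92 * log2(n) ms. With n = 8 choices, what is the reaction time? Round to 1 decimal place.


RT = 186 + 92 * log2(8)
log2(8) = 3.0
RT = 186 + 92 * 3.0
= 186 + 276.0
= 462.0 ms


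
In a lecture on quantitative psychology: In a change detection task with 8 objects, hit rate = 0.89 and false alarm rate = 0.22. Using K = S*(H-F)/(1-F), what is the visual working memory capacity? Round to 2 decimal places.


K = S * (H - F) / (1 - F)
H - F = 0.67
1 - F = 0.78
K = 8 * 0.67 / 0.78
= 6.87


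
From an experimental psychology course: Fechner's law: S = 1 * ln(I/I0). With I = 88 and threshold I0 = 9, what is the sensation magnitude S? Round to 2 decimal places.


S = 1 * ln(88/9)
I/I0 = 9.777778
ln(9.777778) = 2.2801
S = 1 * 2.2801
= 2.28


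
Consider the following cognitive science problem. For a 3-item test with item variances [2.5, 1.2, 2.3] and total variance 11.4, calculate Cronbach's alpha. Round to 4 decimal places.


alpha = (k/(k-1)) * (1 - sum(s_i^2)/s_total^2)
sum(item variances) = 6.0
k/(k-1) = 3/2 = 1.5
1 - 6.0/11.4 = 1 - 0.526316 = 0.473684
alpha = 1.5 * 0.473684
= 0.7105


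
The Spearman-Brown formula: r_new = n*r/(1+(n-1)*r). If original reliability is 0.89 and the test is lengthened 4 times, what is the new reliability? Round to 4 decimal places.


r_new = n*r / (1 + (n-1)*r)
Numerator = 4 * 0.89 = 3.56
Denominator = 1 + 3 * 0.89 = 3.67
r_new = 3.56 / 3.67
= 0.9700


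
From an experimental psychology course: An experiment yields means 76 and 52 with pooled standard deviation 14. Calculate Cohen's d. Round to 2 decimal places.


Cohen's d = (M1 - M2) / S_pooled
= (76 - 52) / 14
= 24 / 14
= 1.71


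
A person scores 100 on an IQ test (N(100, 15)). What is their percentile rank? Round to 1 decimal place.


z = (IQ - mean) / SD
z = (100 - 100) / 15 = 0.0
Percentile = Phi(0.0) * 100
Phi(0.0) = 0.5
= 50.0


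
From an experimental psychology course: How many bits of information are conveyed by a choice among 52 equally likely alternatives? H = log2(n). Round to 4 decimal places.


H = log2(n)
H = log2(52)
= 5.7004


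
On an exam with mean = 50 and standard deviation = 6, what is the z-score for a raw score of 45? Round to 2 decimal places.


z = (X - mu) / sigma
= (45 - 50) / 6
= -5 / 6
= -0.83


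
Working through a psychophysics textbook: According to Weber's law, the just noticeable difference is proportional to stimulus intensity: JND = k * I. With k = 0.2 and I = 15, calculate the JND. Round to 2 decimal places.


JND = k * I
JND = 0.2 * 15
= 3.00


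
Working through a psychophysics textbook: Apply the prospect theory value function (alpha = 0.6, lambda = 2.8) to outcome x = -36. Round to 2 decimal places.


Since x = -36 < 0, use v(x) = -lambda*(-x)^alpha
(-x) = 36
36^0.6 = 8.5858
v(-36) = -2.8 * 8.5858
= -24.04


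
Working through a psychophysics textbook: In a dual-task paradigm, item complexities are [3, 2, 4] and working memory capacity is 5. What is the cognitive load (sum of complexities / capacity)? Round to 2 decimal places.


Total complexity = 3 + 2 + 4 = 9
Load = total / capacity = 9 / 5
= 1.80


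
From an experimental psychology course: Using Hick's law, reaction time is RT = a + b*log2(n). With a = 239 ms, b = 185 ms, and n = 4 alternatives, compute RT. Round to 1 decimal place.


RT = 239 + 185 * log2(4)
log2(4) = 2.0
RT = 239 + 185 * 2.0
= 239 + 370.0
= 609.0 ms


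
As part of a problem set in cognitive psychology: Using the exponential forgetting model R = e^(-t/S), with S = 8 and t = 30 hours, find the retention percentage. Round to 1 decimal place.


R = e^(-t/S)
-t/S = -30/8 = -3.75
R = e^(-3.75) = 0.023518
Percentage = 0.023518 * 100
= 2.4


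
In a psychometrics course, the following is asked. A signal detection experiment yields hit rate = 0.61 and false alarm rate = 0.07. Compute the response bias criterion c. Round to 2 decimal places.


c = -0.5 * (z(HR) + z(FAR))
z(0.61) = 0.2793
z(0.07) = -1.4758
c = -0.5 * (0.2793 + -1.4758)
= -0.5 * -1.1965
= 0.60


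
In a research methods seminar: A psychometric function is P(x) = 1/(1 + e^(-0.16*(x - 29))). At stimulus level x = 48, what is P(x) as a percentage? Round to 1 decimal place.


P(x) = 1/(1 + e^(-0.16*(48 - 29)))
Exponent = -0.16 * 19 = -3.04
e^(-3.04) = 0.047835
P = 1/(1 + 0.047835) = 0.954349
Percentage = 95.4


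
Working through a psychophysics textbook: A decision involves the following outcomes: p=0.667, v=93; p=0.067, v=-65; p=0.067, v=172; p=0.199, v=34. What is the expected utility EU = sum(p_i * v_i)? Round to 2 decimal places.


EU = sum(p_i * v_i)
0.667 * 93 = 62.031
0.067 * -65 = -4.355
0.067 * 172 = 11.524
0.199 * 34 = 6.766
EU = 62.031 + -4.355 + 11.524 + 6.766
= 75.97


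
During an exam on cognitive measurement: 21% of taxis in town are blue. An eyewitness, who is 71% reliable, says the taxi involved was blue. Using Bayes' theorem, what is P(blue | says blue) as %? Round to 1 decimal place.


P(blue | says blue) = P(says blue | blue)*P(blue) / [P(says blue | blue)*P(blue) + P(says blue | not blue)*P(not blue)]
Numerator = 0.71 * 0.21 = 0.1491
False identification = 0.29 * 0.79 = 0.2291
P = 0.1491 / (0.1491 + 0.2291)
= 0.1491 / 0.3782
As percentage = 39.4


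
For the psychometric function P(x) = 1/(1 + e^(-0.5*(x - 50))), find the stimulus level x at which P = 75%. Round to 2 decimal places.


At P = 0.75: 0.75 = 1/(1 + e^(-k*(x-x0)))
Solving: e^(-k*(x-x0)) = 1/3
x = x0 + ln(3)/k
ln(3) = 1.0986
x = 50 + 1.0986/0.5
= 50 + 2.1972
= 52.20


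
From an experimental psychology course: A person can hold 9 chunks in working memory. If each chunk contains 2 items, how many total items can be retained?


Total items = chunks * items_per_chunk
= 9 * 2
= 18


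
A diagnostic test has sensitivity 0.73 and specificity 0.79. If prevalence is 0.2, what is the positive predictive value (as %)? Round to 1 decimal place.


PPV = (sens * prev) / (sens * prev + (1-spec) * (1-prev))
Numerator = 0.73 * 0.2 = 0.146
P(positive and no disease) = (1 - spec) * (1 - prev) = (1 - 0.79) * (1 - 0.2) = 0.168
Denominator = 0.146 + 0.168 = 0.314
PPV = 0.146 / 0.314 = 0.464968
As percentage = 46.5


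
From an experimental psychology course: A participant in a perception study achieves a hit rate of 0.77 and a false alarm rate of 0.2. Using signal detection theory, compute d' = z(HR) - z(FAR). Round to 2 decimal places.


d' = z(HR) - z(FAR)
z(0.77) = 0.7388
z(0.2) = -0.8416
d' = 0.7388 - -0.8416
= 1.58


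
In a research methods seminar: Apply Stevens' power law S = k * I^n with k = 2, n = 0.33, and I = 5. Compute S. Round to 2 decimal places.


S = 2 * 5^0.33
5^0.33 = 1.7008
S = 2 * 1.7008
= 3.40


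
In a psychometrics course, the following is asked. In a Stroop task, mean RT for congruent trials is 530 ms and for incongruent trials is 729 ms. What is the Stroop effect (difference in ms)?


Stroop effect = RT(incongruent) - RT(congruent)
= 729 - 530
= 199 ms


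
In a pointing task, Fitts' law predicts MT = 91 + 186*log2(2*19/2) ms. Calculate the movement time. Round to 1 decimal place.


MT = 91 + 186 * log2(2*19/2)
2D/W = 19.0
log2(19.0) = 4.2479
MT = 91 + 186 * 4.2479
= 881.1 ms


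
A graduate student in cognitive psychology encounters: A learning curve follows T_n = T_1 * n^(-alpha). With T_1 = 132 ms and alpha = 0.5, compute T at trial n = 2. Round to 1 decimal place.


T_n = 132 * 2^(-0.5)
2^(-0.5) = 0.707107
T_n = 132 * 0.707107
= 93.3 ms


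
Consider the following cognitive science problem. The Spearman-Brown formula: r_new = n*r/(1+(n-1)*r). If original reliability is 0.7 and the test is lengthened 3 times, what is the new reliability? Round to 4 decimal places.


r_new = n*r / (1 + (n-1)*r)
Numerator = 3 * 0.7 = 2.1
Denominator = 1 + 2 * 0.7 = 2.4
r_new = 2.1 / 2.4
= 0.8750


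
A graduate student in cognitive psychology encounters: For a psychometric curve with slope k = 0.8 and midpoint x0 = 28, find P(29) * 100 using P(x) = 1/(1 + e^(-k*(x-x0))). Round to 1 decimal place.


P(x) = 1/(1 + e^(-0.8*(29 - 28)))
Exponent = -0.8 * 1 = -0.8
e^(-0.8) = 0.449329
P = 1/(1 + 0.449329) = 0.689974
Percentage = 69.0


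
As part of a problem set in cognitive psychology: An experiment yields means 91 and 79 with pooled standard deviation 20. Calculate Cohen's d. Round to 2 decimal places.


Cohen's d = (M1 - M2) / S_pooled
= (91 - 79) / 20
= 12 / 20
= 0.60


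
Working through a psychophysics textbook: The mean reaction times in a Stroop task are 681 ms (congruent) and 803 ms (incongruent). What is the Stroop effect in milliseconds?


Stroop effect = RT(incongruent) - RT(congruent)
= 803 - 681
= 122 ms


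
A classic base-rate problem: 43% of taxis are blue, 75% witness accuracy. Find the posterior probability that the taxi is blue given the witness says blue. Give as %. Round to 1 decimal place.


P(blue | says blue) = P(says blue | blue)*P(blue) / [P(says blue | blue)*P(blue) + P(says blue | not blue)*P(not blue)]
Numerator = 0.75 * 0.43 = 0.3225
False identification = 0.25 * 0.57 = 0.1425
P = 0.3225 / (0.3225 + 0.1425)
= 0.3225 / 0.465
As percentage = 69.4


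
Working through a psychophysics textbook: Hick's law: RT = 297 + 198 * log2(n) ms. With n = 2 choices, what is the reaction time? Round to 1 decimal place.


RT = 297 + 198 * log2(2)
log2(2) = 1.0
RT = 297 + 198 * 1.0
= 297 + 198.0
= 495.0 ms


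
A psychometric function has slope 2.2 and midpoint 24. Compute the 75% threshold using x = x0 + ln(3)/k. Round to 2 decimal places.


At P = 0.75: 0.75 = 1/(1 + e^(-k*(x-x0)))
Solving: e^(-k*(x-x0)) = 1/3
x = x0 + ln(3)/k
ln(3) = 1.0986
x = 24 + 1.0986/2.2
= 24 + 0.4994
= 24.50


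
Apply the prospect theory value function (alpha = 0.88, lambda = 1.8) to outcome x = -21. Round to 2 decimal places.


Since x = -21 < 0, use v(x) = -lambda*(-x)^alpha
(-x) = 21
21^0.88 = 14.5731
v(-21) = -1.8 * 14.5731
= -26.23


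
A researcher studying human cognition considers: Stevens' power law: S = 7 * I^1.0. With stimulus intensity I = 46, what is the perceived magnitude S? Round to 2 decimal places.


S = 7 * 46^1.0
46^1.0 = 46.0
S = 7 * 46.0
= 322.00


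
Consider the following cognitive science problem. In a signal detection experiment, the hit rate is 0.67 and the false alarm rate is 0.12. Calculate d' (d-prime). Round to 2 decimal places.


d' = z(HR) - z(FAR)
z(0.67) = 0.4399
z(0.12) = -1.175
d' = 0.4399 - -1.175
= 1.61


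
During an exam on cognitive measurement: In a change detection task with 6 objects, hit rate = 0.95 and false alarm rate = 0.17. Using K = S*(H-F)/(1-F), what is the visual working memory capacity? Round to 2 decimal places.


K = S * (H - F) / (1 - F)
H - F = 0.78
1 - F = 0.83
K = 6 * 0.78 / 0.83
= 5.64


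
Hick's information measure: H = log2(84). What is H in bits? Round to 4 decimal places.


H = log2(n)
H = log2(84)
= 6.3923


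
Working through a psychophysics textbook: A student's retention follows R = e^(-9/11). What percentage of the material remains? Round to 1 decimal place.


R = e^(-t/S)
-t/S = -9/11 = -0.818182
R = e^(-0.818182) = 0.441233
Percentage = 0.441233 * 100
= 44.1


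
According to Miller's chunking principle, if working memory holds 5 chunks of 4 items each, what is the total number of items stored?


Total items = chunks * items_per_chunk
= 5 * 4
= 20


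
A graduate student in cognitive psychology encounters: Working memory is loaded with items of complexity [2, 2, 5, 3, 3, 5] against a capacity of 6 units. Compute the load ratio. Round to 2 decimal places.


Total complexity = 2 + 2 + 5 + 3 + 3 + 5 = 20
Load = total / capacity = 20 / 6
= 3.33


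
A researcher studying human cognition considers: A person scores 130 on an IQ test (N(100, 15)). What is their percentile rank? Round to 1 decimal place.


z = (IQ - mean) / SD
z = (130 - 100) / 15 = 2.0
Percentile = Phi(2.0) * 100
Phi(2.0) = 0.97725
= 97.7


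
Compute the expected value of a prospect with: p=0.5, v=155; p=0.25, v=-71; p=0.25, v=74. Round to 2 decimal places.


EU = sum(p_i * v_i)
0.5 * 155 = 77.5
0.25 * -71 = -17.75
0.25 * 74 = 18.5
EU = 77.5 + -17.75 + 18.5
= 78.25
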